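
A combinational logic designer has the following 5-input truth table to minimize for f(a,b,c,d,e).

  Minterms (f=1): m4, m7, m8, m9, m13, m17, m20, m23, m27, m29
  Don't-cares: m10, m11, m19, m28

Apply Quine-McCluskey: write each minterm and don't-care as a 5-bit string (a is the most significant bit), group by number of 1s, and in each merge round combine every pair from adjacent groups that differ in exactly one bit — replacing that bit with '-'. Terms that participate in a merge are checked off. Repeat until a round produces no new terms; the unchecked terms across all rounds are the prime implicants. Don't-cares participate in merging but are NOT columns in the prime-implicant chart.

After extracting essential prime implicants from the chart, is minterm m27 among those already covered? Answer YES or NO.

size-2^0 implicants → 00100(✓)  00111(✓)  01000(✓)  01001(✓)  01010(✓)  01011(✓)  01101(✓)  10001(✓)  10011(✓)  10100(✓)  10111(✓)  11011(✓)  11100(✓)  11101(✓)
size-2^1 implicants → -0100  -0111  -1011  -1101  01-01  010-0(✓)  010-1(✓)  0100-(✓)  0101-(✓)  1-011  1-100  10-11  100-1  1110-
size-2^2 implicants → 010--
Unchecked terms (primes): -0100, -0111, -1011, -1101, 01-01, 010--, 1-011, 1-100, 10-11, 100-1, 1110-
Minterm coverage:
  m4 ⊆ -0100 [E]
  m7 ⊆ -0111 [E]
  m8 ⊆ 010-- [E]
  m9 ⊆ 01-01,010--
  m13 ⊆ -1101,01-01
  m17 ⊆ 100-1 [E]
  m20 ⊆ -0100,1-100
  m23 ⊆ -0111,10-11
  m27 ⊆ -1011,1-011
  m29 ⊆ -1101,1110-
E = {-0100, -0111, 010--, 100-1}

NO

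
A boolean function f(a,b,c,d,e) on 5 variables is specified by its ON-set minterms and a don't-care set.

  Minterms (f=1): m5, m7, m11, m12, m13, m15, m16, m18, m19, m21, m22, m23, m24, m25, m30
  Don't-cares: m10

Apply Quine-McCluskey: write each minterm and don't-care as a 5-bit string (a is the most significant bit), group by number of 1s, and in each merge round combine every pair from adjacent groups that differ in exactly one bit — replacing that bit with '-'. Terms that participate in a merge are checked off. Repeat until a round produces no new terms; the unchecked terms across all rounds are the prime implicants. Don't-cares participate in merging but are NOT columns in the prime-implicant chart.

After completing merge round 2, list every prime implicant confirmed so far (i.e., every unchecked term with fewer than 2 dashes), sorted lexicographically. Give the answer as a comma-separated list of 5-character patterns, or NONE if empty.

size-2^0 implicants → 00101(✓)  00111(✓)  01010(✓)  01011(✓)  01100(✓)  01101(✓)  01111(✓)  10000(✓)  10010(✓)  10011(✓)  10101(✓)  10110(✓)  10111(✓)  11000(✓)  11001(✓)  11110(✓)
size-2^1 implicants → -0101(✓)  -0111(✓)  0-101(✓)  0-111(✓)  001-1(✓)  01-11  0101-  011-1(✓)  0110-  1-000  1-110  10-10(✓)  10-11(✓)  100-0  1001-(✓)  101-1(✓)  1011-(✓)  1100-
size-2^2 implicants → -01-1  0-1-1  10-1-
Unchecked terms (primes): -01-1, 0-1-1, 01-11, 0101-, 0110-, 1-000, 1-110, 10-1-, 100-0, 1100-

01-11, 0101-, 0110-, 1-000, 1-110, 100-0, 1100-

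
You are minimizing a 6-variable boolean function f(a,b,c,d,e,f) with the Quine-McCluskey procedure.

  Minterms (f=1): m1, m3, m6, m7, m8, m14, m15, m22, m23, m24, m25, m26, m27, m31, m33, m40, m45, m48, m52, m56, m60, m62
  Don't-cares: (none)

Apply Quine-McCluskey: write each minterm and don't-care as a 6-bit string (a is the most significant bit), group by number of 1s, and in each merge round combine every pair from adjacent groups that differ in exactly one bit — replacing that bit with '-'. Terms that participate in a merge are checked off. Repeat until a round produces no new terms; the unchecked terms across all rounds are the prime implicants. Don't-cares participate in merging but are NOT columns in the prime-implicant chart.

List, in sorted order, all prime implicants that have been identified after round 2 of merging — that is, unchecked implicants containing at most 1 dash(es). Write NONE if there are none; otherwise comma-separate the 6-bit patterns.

Round 0: 000001✓ 000011✓ 000110✓ 000111✓ 001000✓ 001110✓ 001111✓ 010110✓ 010111✓ 011000✓ 011001✓ 011010✓ 011011✓ 011111✓ 100001✓ 101000✓ 101101 110000✓ 110100✓ 111000✓ 111100✓ 111110✓
Round 1: -00001 -01000✓ -11000✓ 0-0110✓ 0-0111✓ 0-1000✓ 0-1111✓ 00-110✓ 00-111✓ 000-11 0000-1 00011-✓ 00111-✓ 01-111✓ 01011-✓ 011-11 0110-0✓ 0110-1✓ 01100-✓ 01101-✓ 1-1000✓ 11-000✓ 11-100✓ 110-00✓ 111-00✓ 1111-0
Round 2: --1000 0--111 0-011- 00-11- 0110-- 11--00
PIs = {--1000, -00001, 0--111, 0-011-, 00-11-, 000-11, 0000-1, 011-11, 0110--, 101101, 11--00, 1111-0}

-00001, 000-11, 0000-1, 011-11, 101101, 1111-0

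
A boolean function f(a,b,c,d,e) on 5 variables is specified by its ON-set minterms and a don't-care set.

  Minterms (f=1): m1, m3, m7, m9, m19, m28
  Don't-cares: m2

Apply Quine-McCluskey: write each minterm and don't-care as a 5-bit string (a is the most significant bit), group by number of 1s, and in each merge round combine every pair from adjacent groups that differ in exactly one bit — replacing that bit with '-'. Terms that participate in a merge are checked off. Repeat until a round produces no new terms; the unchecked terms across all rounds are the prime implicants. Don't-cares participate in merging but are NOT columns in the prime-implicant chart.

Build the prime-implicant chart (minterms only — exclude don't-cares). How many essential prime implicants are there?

4

Round 0: 00001✓ 00010✓ 00011✓ 00111✓ 01001✓ 10011✓ 11100
Round 1: -0011 0-001 00-11 000-1 0001-
PIs = {-0011, 0-001, 00-11, 000-1, 0001-, 11100}
Coverage chart:
  m1: 0-001,000-1
  m3: -0011,00-11,000-1,0001-
  m7: 00-11 ←essential
  m9: 0-001 ←essential
  m19: -0011 ←essential
  m28: 11100 ←essential
Essential: -0011, 0-001, 00-11, 11100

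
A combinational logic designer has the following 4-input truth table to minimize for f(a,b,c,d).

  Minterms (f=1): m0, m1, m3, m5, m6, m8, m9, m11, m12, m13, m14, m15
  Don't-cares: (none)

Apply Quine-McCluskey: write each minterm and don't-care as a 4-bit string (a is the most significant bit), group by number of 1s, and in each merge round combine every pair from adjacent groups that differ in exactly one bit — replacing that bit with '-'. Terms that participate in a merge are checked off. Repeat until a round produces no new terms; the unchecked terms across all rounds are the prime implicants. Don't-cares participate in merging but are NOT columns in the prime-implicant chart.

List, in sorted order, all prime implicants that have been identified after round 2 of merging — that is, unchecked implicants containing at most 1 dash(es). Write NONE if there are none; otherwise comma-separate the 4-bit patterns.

Round 0: 0000✓ 0001✓ 0011✓ 0101✓ 0110✓ 1000✓ 1001✓ 1011✓ 1100✓ 1101✓ 1110✓ 1111✓
Round 1: -000✓ -001✓ -011✓ -101✓ -110 0-01✓ 00-1✓ 000-✓ 1-00✓ 1-01✓ 1-11✓ 10-1✓ 100-✓ 11-0✓ 11-1✓ 110-✓ 111-✓
Round 2: --01 -0-1 -00- 1--1 1-0- 11--
PIs = {--01, -0-1, -00-, -110, 1--1, 1-0-, 11--}

-110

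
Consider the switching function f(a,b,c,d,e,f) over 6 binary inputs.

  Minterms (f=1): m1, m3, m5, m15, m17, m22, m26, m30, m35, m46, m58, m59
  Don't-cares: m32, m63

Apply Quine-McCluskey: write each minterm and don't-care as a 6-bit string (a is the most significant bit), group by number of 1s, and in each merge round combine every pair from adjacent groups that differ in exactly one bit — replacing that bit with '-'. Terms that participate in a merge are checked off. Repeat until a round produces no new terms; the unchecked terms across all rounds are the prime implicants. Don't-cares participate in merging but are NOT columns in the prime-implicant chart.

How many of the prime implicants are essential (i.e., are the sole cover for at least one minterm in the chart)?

size-2^0 implicants → 000001(✓)  000011(✓)  000101(✓)  001111  010001(✓)  010110(✓)  011010(✓)  011110(✓)  100000  100011(✓)  101110  111010(✓)  111011(✓)  111111(✓)
size-2^1 implicants → -00011  -11010  0-0001  000-01  0000-1  01-110  011-10  111-11  11101-
Unchecked terms (primes): -00011, -11010, 0-0001, 000-01, 0000-1, 001111, 01-110, 011-10, 100000, 101110, 111-11, 11101-
Minterm coverage:
  m1 ⊆ 0-0001,000-01,0000-1
  m3 ⊆ -00011,0000-1
  m5 ⊆ 000-01 [E]
  m15 ⊆ 001111 [E]
  m17 ⊆ 0-0001 [E]
  m22 ⊆ 01-110 [E]
  m26 ⊆ -11010,011-10
  m30 ⊆ 01-110,011-10
  m35 ⊆ -00011 [E]
  m46 ⊆ 101110 [E]
  m58 ⊆ -11010,11101-
  m59 ⊆ 111-11,11101-
E = {-00011, 0-0001, 000-01, 001111, 01-110, 101110}

6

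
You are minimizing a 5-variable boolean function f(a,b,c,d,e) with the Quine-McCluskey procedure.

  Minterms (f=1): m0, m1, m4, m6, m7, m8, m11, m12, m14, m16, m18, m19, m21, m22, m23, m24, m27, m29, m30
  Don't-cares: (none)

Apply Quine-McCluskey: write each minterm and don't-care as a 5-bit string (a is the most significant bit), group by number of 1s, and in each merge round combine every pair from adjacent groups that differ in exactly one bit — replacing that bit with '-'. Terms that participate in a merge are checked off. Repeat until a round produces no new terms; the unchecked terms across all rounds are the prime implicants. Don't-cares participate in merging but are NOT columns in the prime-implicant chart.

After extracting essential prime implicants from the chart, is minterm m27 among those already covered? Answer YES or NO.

Round 0: 00000✓ 00001✓ 00100✓ 00110✓ 00111✓ 01000✓ 01011✓ 01100✓ 01110✓ 10000✓ 10010✓ 10011✓ 10101✓ 10110✓ 10111✓ 11000✓ 11011✓ 11101✓ 11110✓
Round 1: -0000✓ -0110✓ -0111✓ -1000✓ -1011 -1110✓ 0-000✓ 0-100✓ 0-110✓ 00-00✓ 0000- 001-0✓ 0011-✓ 01-00✓ 011-0✓ 1-000✓ 1-011 1-101 1-110✓ 10-10✓ 10-11✓ 100-0 1001-✓ 101-1 1011-✓
Round 2: --000 --110 -011- 0--00 0-1-0 10-1-
PIs = {--000, --110, -011-, -1011, 0--00, 0-1-0, 0000-, 1-011, 1-101, 10-1-, 100-0, 101-1}
Coverage chart:
  m0: --000,0--00,0000-
  m1: 0000- ←essential
  m4: 0--00,0-1-0
  m6: --110,-011-,0-1-0
  m7: -011- ←essential
  m8: --000,0--00
  m11: -1011 ←essential
  m12: 0--00,0-1-0
  m14: --110,0-1-0
  m16: --000,100-0
  m18: 10-1-,100-0
  m19: 1-011,10-1-
  m21: 1-101,101-1
  m22: --110,-011-,10-1-
  m23: -011-,10-1-,101-1
  m24: --000 ←essential
  m27: -1011,1-011
  m29: 1-101 ←essential
  m30: --110 ←essential
Essential: --000, --110, -011-, -1011, 0000-, 1-101

YES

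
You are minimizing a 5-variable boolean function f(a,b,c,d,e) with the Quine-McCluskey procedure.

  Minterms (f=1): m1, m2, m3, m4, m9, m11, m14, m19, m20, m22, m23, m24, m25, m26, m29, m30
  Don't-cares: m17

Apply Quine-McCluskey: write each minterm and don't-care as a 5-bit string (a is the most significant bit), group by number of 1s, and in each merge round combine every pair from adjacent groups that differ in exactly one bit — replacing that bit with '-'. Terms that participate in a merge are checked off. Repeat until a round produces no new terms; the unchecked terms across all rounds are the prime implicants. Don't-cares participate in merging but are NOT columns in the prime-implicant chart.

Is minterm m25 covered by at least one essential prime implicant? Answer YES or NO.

[col 0] 00001*, 00010*, 00011*, 00100*, 01001*, 01011*, 01110*, 10001*, 10011*, 10100*, 10110*, 10111*, 11000*, 11001*, 11010*, 11101*, 11110*
[col 1] -0001*, -0011*, -0100, -1001*, -1110, 0-001*, 0-011*, 000-1*, 0001-, 010-1*, 1-001*, 1-110, 10-11, 100-1*, 101-0, 1011-, 11-01, 11-10, 110-0, 1100-
[col 2] --001, -00-1, 0-0-1
Prime implicants: --001, -00-1, -0100, -1110, 0-0-1, 0001-, 1-110, 10-11, 101-0, 1011-, 11-01, 11-10, 110-0, 1100-
PI chart (minterm → PIs covering it):
  1 | --001,-00-1,0-0-1
  2 | 0001-  (sole → essential)
  3 | -00-1,0-0-1,0001-
  4 | -0100  (sole → essential)
  9 | --001,0-0-1
  11 | 0-0-1  (sole → essential)
  14 | -1110  (sole → essential)
  19 | -00-1,10-11
  20 | -0100,101-0
  22 | 1-110,101-0,1011-
  23 | 10-11,1011-
  24 | 110-0,1100-
  25 | --001,11-01,1100-
  26 | 11-10,110-0
  29 | 11-01  (sole → essential)
  30 | -1110,1-110,11-10
Essential prime implicants: -0100, -1110, 0-0-1, 0001-, 11-01

YES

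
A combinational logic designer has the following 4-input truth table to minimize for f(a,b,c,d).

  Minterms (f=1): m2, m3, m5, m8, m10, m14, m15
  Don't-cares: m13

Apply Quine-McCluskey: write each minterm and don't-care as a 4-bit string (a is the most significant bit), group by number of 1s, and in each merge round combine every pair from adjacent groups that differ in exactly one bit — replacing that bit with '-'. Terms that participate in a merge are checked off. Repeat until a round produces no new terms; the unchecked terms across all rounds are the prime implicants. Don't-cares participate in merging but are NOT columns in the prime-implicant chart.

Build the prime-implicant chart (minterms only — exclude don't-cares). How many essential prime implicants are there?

3

[col 0] 0010*, 0011*, 0101*, 1000*, 1010*, 1101*, 1110*, 1111*
[col 1] -010, -101, 001-, 1-10, 10-0, 11-1, 111-
Prime implicants: -010, -101, 001-, 1-10, 10-0, 11-1, 111-
PI chart (minterm → PIs covering it):
  2 | -010,001-
  3 | 001-  (sole → essential)
  5 | -101  (sole → essential)
  8 | 10-0  (sole → essential)
  10 | -010,1-10,10-0
  14 | 1-10,111-
  15 | 11-1,111-
Essential prime implicants: -101, 001-, 10-0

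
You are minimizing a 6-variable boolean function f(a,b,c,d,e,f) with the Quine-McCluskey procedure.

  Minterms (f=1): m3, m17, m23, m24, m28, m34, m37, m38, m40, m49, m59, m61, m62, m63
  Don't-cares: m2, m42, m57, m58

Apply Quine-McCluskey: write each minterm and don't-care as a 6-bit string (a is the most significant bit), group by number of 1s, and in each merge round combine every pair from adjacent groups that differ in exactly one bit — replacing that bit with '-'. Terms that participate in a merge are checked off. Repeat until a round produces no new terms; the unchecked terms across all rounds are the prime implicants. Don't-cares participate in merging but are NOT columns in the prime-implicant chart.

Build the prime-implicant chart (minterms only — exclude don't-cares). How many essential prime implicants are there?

size-2^0 implicants → 000010(✓)  000011(✓)  010001(✓)  010111  011000(✓)  011100(✓)  100010(✓)  100101  100110(✓)  101000(✓)  101010(✓)  110001(✓)  111001(✓)  111010(✓)  111011(✓)  111101(✓)  111110(✓)  111111(✓)
size-2^1 implicants → -00010  -10001  00001-  011-00  1-1010  10-010  100-10  1010-0  11-001  111-01(✓)  111-10(✓)  111-11(✓)  1110-1(✓)  11101-(✓)  1111-1(✓)  11111-(✓)
size-2^2 implicants → 111--1  111-1-
Unchecked terms (primes): -00010, -10001, 00001-, 010111, 011-00, 1-1010, 10-010, 100-10, 100101, 1010-0, 11-001, 111--1, 111-1-
Minterm coverage:
  m3 ⊆ 00001- [E]
  m17 ⊆ -10001 [E]
  m23 ⊆ 010111 [E]
  m24 ⊆ 011-00 [E]
  m28 ⊆ 011-00 [E]
  m34 ⊆ -00010,10-010,100-10
  m37 ⊆ 100101 [E]
  m38 ⊆ 100-10 [E]
  m40 ⊆ 1010-0 [E]
  m49 ⊆ -10001,11-001
  m59 ⊆ 111--1,111-1-
  m61 ⊆ 111--1 [E]
  m62 ⊆ 111-1- [E]
  m63 ⊆ 111--1,111-1-
E = {-10001, 00001-, 010111, 011-00, 100-10, 100101, 1010-0, 111--1, 111-1-}

9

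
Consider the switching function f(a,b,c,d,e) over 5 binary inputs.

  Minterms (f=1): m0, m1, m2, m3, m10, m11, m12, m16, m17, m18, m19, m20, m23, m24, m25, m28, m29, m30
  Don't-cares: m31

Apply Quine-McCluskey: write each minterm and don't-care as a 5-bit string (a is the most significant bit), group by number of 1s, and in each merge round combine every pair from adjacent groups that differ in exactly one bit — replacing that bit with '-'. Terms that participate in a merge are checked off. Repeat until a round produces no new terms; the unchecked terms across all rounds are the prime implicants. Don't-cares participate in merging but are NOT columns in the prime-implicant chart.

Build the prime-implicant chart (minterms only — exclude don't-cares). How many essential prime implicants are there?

Round 0: 00000✓ 00001✓ 00010✓ 00011✓ 01010✓ 01011✓ 01100✓ 10000✓ 10001✓ 10010✓ 10011✓ 10100✓ 10111✓ 11000✓ 11001✓ 11100✓ 11101✓ 11110✓ 11111✓
Round 1: -0000✓ -0001✓ -0010✓ -0011✓ -1100 0-010✓ 0-011✓ 000-0✓ 000-1✓ 0000-✓ 0001-✓ 0101-✓ 1-000✓ 1-001✓ 1-100✓ 1-111 10-00✓ 10-11 100-0✓ 100-1✓ 1000-✓ 1001-✓ 11-00✓ 11-01✓ 1100-✓ 111-0✓ 111-1✓ 1110-✓ 1111-✓
Round 2: -00-0✓ -00-1✓ -000-✓ -001-✓ 0-01- 000--✓ 1--00 1-00- 100--✓ 11-0- 111--
Round 3: -00--
PIs = {-00--, -1100, 0-01-, 1--00, 1-00-, 1-111, 10-11, 11-0-, 111--}
Coverage chart:
  m0: -00-- ←essential
  m1: -00-- ←essential
  m2: -00--,0-01-
  m3: -00--,0-01-
  m10: 0-01- ←essential
  m11: 0-01- ←essential
  m12: -1100 ←essential
  m16: -00--,1--00,1-00-
  m17: -00--,1-00-
  m18: -00-- ←essential
  m19: -00--,10-11
  m20: 1--00 ←essential
  m23: 1-111,10-11
  m24: 1--00,1-00-,11-0-
  m25: 1-00-,11-0-
  m28: -1100,1--00,11-0-,111--
  m29: 11-0-,111--
  m30: 111-- ←essential
Essential: -00--, -1100, 0-01-, 1--00, 111--

5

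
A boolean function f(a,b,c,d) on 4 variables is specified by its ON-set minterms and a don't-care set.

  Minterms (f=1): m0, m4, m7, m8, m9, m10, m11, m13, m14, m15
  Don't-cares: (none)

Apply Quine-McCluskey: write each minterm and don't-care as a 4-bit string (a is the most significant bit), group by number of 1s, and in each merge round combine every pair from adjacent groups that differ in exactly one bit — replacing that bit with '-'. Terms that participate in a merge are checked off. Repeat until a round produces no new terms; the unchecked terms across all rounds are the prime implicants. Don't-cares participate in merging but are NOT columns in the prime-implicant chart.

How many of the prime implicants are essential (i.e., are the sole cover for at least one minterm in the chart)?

size-2^0 implicants → 0000(✓)  0100(✓)  0111(✓)  1000(✓)  1001(✓)  1010(✓)  1011(✓)  1101(✓)  1110(✓)  1111(✓)
size-2^1 implicants → -000  -111  0-00  1-01(✓)  1-10(✓)  1-11(✓)  10-0(✓)  10-1(✓)  100-(✓)  101-(✓)  11-1(✓)  111-(✓)
size-2^2 implicants → 1--1  1-1-  10--
Unchecked terms (primes): -000, -111, 0-00, 1--1, 1-1-, 10--
Minterm coverage:
  m0 ⊆ -000,0-00
  m4 ⊆ 0-00 [E]
  m7 ⊆ -111 [E]
  m8 ⊆ -000,10--
  m9 ⊆ 1--1,10--
  m10 ⊆ 1-1-,10--
  m11 ⊆ 1--1,1-1-,10--
  m13 ⊆ 1--1 [E]
  m14 ⊆ 1-1- [E]
  m15 ⊆ -111,1--1,1-1-
E = {-111, 0-00, 1--1, 1-1-}

4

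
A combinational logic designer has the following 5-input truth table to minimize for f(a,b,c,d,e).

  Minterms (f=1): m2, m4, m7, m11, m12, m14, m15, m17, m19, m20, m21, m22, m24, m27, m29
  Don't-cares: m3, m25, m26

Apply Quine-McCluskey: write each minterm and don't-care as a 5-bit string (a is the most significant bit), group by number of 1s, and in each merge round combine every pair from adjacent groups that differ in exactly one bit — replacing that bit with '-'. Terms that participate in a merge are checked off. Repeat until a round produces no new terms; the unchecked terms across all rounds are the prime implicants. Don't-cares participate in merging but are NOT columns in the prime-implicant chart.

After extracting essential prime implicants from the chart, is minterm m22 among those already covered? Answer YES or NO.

YES

Round 0: 00010✓ 00011✓ 00100✓ 00111✓ 01011✓ 01100✓ 01110✓ 01111✓ 10001✓ 10011✓ 10100✓ 10101✓ 10110✓ 11000✓ 11001✓ 11010✓ 11011✓ 11101✓
Round 1: -0011✓ -0100 -1011✓ 0-011✓ 0-100 0-111✓ 00-11✓ 0001- 01-11✓ 011-0 0111- 1-001✓ 1-011✓ 1-101✓ 10-01✓ 100-1✓ 101-0 1010- 11-01✓ 110-0✓ 110-1✓ 1100-✓ 1101-✓
Round 2: --011 0--11 1--01 1-0-1 110--
PIs = {--011, -0100, 0--11, 0-100, 0001-, 011-0, 0111-, 1--01, 1-0-1, 101-0, 1010-, 110--}
Coverage chart:
  m2: 0001- ←essential
  m4: -0100,0-100
  m7: 0--11 ←essential
  m11: --011,0--11
  m12: 0-100,011-0
  m14: 011-0,0111-
  m15: 0--11,0111-
  m17: 1--01,1-0-1
  m19: --011,1-0-1
  m20: -0100,101-0,1010-
  m21: 1--01,1010-
  m22: 101-0 ←essential
  m24: 110-- ←essential
  m27: --011,1-0-1,110--
  m29: 1--01 ←essential
Essential: 0--11, 0001-, 1--01, 101-0, 110--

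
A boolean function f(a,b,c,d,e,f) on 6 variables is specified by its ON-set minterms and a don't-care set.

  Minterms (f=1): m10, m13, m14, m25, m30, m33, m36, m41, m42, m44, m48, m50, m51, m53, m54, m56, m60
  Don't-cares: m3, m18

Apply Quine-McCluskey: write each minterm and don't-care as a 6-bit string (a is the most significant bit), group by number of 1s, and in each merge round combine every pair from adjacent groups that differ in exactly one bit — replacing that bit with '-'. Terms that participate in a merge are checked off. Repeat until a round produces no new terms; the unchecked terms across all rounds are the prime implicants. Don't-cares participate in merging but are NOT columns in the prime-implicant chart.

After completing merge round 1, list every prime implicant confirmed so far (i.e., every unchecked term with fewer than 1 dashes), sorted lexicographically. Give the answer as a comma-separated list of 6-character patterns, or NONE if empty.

Round 0: 000011 001010✓ 001101 001110✓ 010010✓ 011001 011110✓ 100001✓ 100100✓ 101001✓ 101010✓ 101100✓ 110000✓ 110010✓ 110011✓ 110101 110110✓ 111000✓ 111100✓
Round 1: -01010 -10010 0-1110 001-10 1-1100 10-001 10-100 11-000 110-10 1100-0 11001- 111-00
PIs = {-01010, -10010, 0-1110, 000011, 001-10, 001101, 011001, 1-1100, 10-001, 10-100, 11-000, 110-10, 1100-0, 11001-, 110101, 111-00}

000011, 001101, 011001, 110101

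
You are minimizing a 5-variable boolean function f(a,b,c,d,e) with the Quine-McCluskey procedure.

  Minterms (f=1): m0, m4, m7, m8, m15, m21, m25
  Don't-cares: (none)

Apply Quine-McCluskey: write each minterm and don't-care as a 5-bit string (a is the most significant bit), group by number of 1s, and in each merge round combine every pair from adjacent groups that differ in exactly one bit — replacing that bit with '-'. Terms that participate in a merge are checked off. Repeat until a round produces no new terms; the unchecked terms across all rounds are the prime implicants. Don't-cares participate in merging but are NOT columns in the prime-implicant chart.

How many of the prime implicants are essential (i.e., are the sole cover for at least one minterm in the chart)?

5

Round 0: 00000✓ 00100✓ 00111✓ 01000✓ 01111✓ 10101 11001
Round 1: 0-000 0-111 00-00
PIs = {0-000, 0-111, 00-00, 10101, 11001}
Coverage chart:
  m0: 0-000,00-00
  m4: 00-00 ←essential
  m7: 0-111 ←essential
  m8: 0-000 ←essential
  m15: 0-111 ←essential
  m21: 10101 ←essential
  m25: 11001 ←essential
Essential: 0-000, 0-111, 00-00, 10101, 11001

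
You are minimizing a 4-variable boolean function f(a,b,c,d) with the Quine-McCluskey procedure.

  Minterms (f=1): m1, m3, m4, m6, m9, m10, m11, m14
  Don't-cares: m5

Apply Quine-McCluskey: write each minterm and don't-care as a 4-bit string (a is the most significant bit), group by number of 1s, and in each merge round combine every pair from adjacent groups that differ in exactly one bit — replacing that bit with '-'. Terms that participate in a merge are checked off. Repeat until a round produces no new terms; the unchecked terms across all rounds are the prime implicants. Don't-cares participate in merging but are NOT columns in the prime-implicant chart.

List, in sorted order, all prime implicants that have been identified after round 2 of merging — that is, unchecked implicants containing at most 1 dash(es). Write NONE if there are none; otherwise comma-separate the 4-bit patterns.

Round 0: 0001✓ 0011✓ 0100✓ 0101✓ 0110✓ 1001✓ 1010✓ 1011✓ 1110✓
Round 1: -001✓ -011✓ -110 0-01 00-1✓ 01-0 010- 1-10 10-1✓ 101-
Round 2: -0-1
PIs = {-0-1, -110, 0-01, 01-0, 010-, 1-10, 101-}

-110, 0-01, 01-0, 010-, 1-10, 101-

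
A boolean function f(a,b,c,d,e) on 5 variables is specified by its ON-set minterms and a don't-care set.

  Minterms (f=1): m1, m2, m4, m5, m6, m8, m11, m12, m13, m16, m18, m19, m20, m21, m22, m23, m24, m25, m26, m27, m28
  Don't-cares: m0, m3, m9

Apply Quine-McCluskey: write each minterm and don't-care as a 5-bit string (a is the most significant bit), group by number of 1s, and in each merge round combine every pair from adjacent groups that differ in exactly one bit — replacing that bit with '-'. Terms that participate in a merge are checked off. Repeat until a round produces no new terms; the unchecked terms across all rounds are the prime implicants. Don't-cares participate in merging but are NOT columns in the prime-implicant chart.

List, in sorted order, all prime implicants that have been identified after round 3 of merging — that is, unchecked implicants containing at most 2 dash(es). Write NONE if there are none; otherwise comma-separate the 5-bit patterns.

Round 0: 00000✓ 00001✓ 00010✓ 00011✓ 00100✓ 00101✓ 00110✓ 01000✓ 01001✓ 01011✓ 01100✓ 01101✓ 10000✓ 10010✓ 10011✓ 10100✓ 10101✓ 10110✓ 10111✓ 11000✓ 11001✓ 11010✓ 11011✓ 11100✓
Round 1: -0000✓ -0010✓ -0011✓ -0100✓ -0101✓ -0110✓ -1000✓ -1001✓ -1011✓ -1100✓ 0-000✓ 0-001✓ 0-011✓ 0-100✓ 0-101✓ 00-00✓ 00-01✓ 00-10✓ 000-0✓ 000-1✓ 0000-✓ 0001-✓ 001-0✓ 0010-✓ 01-00✓ 01-01✓ 010-1✓ 0100-✓ 0110-✓ 1-000✓ 1-010✓ 1-011✓ 1-100✓ 10-00✓ 10-10✓ 10-11✓ 100-0✓ 1001-✓ 101-0✓ 101-1✓ 1010-✓ 1011-✓ 11-00✓ 110-0✓ 110-1✓ 1100-✓ 1101-✓
Round 2: --000✓ --011 --100✓ -0-00✓ -0-10✓ -00-0✓ -001- -01-0✓ -010- -1-00✓ -10-1 -100- 0--00✓ 0--01✓ 0-0-1 0-00-✓ 0-10-✓ 00--0✓ 00-0-✓ 000-- 01-0-✓ 1--00✓ 1-0-0 1-01- 10--0✓ 10-1- 101-- 110--
Round 3: ---00 -0--0 0--0-
PIs = {---00, --011, -0--0, -001-, -010-, -10-1, -100-, 0--0-, 0-0-1, 000--, 1-0-0, 1-01-, 10-1-, 101--, 110--}

--011, -001-, -010-, -10-1, -100-, 0-0-1, 000--, 1-0-0, 1-01-, 10-1-, 101--, 110--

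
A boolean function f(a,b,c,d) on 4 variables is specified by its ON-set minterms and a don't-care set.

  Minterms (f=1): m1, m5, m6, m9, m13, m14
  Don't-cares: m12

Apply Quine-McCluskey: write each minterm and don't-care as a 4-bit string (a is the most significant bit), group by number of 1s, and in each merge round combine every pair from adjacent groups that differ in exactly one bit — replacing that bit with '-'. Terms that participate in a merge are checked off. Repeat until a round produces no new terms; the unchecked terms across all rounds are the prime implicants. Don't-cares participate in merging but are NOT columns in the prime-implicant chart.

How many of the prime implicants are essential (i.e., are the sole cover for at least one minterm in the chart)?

Round 0: 0001✓ 0101✓ 0110✓ 1001✓ 1100✓ 1101✓ 1110✓
Round 1: -001✓ -101✓ -110 0-01✓ 1-01✓ 11-0 110-
Round 2: --01
PIs = {--01, -110, 11-0, 110-}
Coverage chart:
  m1: --01 ←essential
  m5: --01 ←essential
  m6: -110 ←essential
  m9: --01 ←essential
  m13: --01,110-
  m14: -110,11-0
Essential: --01, -110

2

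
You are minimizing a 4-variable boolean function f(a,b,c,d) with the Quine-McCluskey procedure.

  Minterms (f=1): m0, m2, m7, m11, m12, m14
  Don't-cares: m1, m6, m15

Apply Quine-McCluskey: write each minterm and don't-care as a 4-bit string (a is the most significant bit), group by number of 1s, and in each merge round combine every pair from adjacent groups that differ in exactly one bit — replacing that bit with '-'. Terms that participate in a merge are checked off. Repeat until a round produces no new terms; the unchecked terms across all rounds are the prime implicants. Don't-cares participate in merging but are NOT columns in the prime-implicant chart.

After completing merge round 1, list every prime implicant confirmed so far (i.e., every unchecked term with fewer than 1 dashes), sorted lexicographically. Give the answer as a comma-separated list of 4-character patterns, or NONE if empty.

NONE

Round 0: 0000✓ 0001✓ 0010✓ 0110✓ 0111✓ 1011✓ 1100✓ 1110✓ 1111✓
Round 1: -110✓ -111✓ 0-10 00-0 000- 011-✓ 1-11 11-0 111-✓
Round 2: -11-
PIs = {-11-, 0-10, 00-0, 000-, 1-11, 11-0}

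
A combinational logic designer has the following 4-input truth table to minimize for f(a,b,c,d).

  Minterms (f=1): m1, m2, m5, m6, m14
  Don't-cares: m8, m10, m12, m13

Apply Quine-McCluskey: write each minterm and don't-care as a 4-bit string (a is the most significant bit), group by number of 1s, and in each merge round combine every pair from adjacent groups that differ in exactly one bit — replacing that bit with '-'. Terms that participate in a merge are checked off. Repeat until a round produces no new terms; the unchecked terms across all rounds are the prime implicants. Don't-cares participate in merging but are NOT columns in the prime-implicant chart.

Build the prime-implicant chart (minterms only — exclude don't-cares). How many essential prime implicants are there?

[col 0] 0001*, 0010*, 0101*, 0110*, 1000*, 1010*, 1100*, 1101*, 1110*
[col 1] -010*, -101, -110*, 0-01, 0-10*, 1-00*, 1-10*, 10-0*, 11-0*, 110-
[col 2] --10, 1--0
Prime implicants: --10, -101, 0-01, 1--0, 110-
PI chart (minterm → PIs covering it):
  1 | 0-01  (sole → essential)
  2 | --10  (sole → essential)
  5 | -101,0-01
  6 | --10  (sole → essential)
  14 | --10,1--0
Essential prime implicants: --10, 0-01

2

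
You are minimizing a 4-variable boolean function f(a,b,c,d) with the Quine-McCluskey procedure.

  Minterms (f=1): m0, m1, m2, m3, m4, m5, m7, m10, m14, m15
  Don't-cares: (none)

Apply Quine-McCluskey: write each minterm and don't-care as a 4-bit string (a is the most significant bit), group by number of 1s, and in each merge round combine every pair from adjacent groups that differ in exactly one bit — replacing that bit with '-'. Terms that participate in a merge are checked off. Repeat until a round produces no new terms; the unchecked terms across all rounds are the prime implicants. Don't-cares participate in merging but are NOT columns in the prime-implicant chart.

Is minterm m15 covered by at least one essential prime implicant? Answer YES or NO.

Round 0: 0000✓ 0001✓ 0010✓ 0011✓ 0100✓ 0101✓ 0111✓ 1010✓ 1110✓ 1111✓
Round 1: -010 -111 0-00✓ 0-01✓ 0-11✓ 00-0✓ 00-1✓ 000-✓ 001-✓ 01-1✓ 010-✓ 1-10 111-
Round 2: 0--1 0-0- 00--
PIs = {-010, -111, 0--1, 0-0-, 00--, 1-10, 111-}
Coverage chart:
  m0: 0-0-,00--
  m1: 0--1,0-0-,00--
  m2: -010,00--
  m3: 0--1,00--
  m4: 0-0- ←essential
  m5: 0--1,0-0-
  m7: -111,0--1
  m10: -010,1-10
  m14: 1-10,111-
  m15: -111,111-
Essential: 0-0-

NO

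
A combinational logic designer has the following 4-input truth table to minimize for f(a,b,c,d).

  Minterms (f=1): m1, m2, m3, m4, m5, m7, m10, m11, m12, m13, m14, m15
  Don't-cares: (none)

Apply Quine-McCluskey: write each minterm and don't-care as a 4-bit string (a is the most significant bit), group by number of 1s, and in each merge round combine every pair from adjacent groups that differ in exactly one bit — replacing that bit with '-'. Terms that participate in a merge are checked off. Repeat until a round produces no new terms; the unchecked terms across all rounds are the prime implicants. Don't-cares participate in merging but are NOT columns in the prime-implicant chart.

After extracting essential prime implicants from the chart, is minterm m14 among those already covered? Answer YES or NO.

[col 0] 0001*, 0010*, 0011*, 0100*, 0101*, 0111*, 1010*, 1011*, 1100*, 1101*, 1110*, 1111*
[col 1] -010*, -011*, -100*, -101*, -111*, 0-01*, 0-11*, 00-1*, 001-*, 01-1*, 010-*, 1-10*, 1-11*, 101-*, 11-0*, 11-1*, 110-*, 111-*
[col 2] --11, -01-, -1-1, -10-, 0--1, 1-1-, 11--
Prime implicants: --11, -01-, -1-1, -10-, 0--1, 1-1-, 11--
PI chart (minterm → PIs covering it):
  1 | 0--1  (sole → essential)
  2 | -01-  (sole → essential)
  3 | --11,-01-,0--1
  4 | -10-  (sole → essential)
  5 | -1-1,-10-,0--1
  7 | --11,-1-1,0--1
  10 | -01-,1-1-
  11 | --11,-01-,1-1-
  12 | -10-,11--
  13 | -1-1,-10-,11--
  14 | 1-1-,11--
  15 | --11,-1-1,1-1-,11--
Essential prime implicants: -01-, -10-, 0--1

NO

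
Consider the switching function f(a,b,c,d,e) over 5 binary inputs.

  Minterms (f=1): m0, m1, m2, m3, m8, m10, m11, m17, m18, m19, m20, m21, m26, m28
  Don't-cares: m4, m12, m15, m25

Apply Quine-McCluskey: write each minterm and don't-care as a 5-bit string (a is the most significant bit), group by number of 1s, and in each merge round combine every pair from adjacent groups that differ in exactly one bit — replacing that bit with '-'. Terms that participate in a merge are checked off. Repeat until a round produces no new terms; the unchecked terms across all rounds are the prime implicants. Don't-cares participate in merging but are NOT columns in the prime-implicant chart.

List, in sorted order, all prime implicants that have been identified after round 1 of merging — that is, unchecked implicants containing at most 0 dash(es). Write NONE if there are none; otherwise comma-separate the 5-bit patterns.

NONE

size-2^0 implicants → 00000(✓)  00001(✓)  00010(✓)  00011(✓)  00100(✓)  01000(✓)  01010(✓)  01011(✓)  01100(✓)  01111(✓)  10001(✓)  10010(✓)  10011(✓)  10100(✓)  10101(✓)  11001(✓)  11010(✓)  11100(✓)
size-2^1 implicants → -0001(✓)  -0010(✓)  -0011(✓)  -0100(✓)  -1010(✓)  -1100(✓)  0-000(✓)  0-010(✓)  0-011(✓)  0-100(✓)  00-00(✓)  000-0(✓)  000-1(✓)  0000-(✓)  0001-(✓)  01-00(✓)  01-11  010-0(✓)  0101-(✓)  1-001  1-010(✓)  1-100(✓)  10-01  100-1(✓)  1001-(✓)  1010-
size-2^2 implicants → --010  --100  -00-1  -001-  0--00  0-0-0  0-01-  000--
Unchecked terms (primes): --010, --100, -00-1, -001-, 0--00, 0-0-0, 0-01-, 000--, 01-11, 1-001, 10-01, 1010-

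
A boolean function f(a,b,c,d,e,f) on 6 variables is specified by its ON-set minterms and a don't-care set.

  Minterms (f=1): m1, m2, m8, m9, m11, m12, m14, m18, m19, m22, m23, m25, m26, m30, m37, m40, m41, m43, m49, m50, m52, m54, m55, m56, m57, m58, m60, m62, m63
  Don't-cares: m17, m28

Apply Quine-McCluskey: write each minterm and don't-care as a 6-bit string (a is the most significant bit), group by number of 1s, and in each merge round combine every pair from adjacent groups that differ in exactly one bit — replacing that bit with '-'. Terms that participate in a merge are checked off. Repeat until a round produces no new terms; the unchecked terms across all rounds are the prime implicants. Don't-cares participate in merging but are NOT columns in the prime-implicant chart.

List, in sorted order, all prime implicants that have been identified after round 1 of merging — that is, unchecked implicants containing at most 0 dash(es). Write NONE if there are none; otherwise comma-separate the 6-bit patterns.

Round 0: 000001✓ 000010✓ 001000✓ 001001✓ 001011✓ 001100✓ 001110✓ 010001✓ 010010✓ 010011✓ 010110✓ 010111✓ 011001✓ 011010✓ 011100✓ 011110✓ 100101 101000✓ 101001✓ 101011✓ 110001✓ 110010✓ 110100✓ 110110✓ 110111✓ 111000✓ 111001✓ 111010✓ 111100✓ 111110✓ 111111✓
Round 1: -01000✓ -01001✓ -01011✓ -10001✓ -10010✓ -10110✓ -10111✓ -11001✓ -11010✓ -11100✓ -11110✓ 0-0001✓ 0-0010 0-1001✓ 0-1100✓ 0-1110✓ 00-001✓ 001-00 0010-1✓ 00100-✓ 0011-0✓ 01-001✓ 01-010✓ 01-110✓ 010-10✓ 010-11✓ 0100-1 01001-✓ 01011-✓ 011-10✓ 0111-0✓ 1-1000✓ 1-1001✓ 1010-1✓ 10100-✓ 11-001✓ 11-010✓ 11-100✓ 11-110✓ 11-111✓ 110-10✓ 1101-0✓ 11011-✓ 111-00✓ 111-10✓ 1110-0✓ 11100-✓ 1111-0✓ 11111-✓
Round 2: --1001 -010-1 -0100- -1-001 -1-010✓ -1-110✓ -10-10✓ -1011- -11-10✓ -111-0 0--001 0-11-0 01--10✓ 010-1- 1-100- 11--10✓ 11-1-0 11-11- 111--0
Round 3: -1--10
PIs = {--1001, -010-1, -0100-, -1--10, -1-001, -1011-, -111-0, 0--001, 0-0010, 0-11-0, 001-00, 010-1-, 0100-1, 1-100-, 100101, 11-1-0, 11-11-, 111--0}

100101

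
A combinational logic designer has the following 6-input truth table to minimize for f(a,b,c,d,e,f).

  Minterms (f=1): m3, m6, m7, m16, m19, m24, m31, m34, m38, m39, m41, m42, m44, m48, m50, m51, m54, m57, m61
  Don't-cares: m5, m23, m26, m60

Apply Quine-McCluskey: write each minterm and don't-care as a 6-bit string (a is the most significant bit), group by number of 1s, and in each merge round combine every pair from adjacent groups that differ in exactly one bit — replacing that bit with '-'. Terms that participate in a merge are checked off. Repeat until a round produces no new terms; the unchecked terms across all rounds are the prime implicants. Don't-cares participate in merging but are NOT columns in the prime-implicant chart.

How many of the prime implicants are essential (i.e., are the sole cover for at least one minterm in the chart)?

size-2^0 implicants → 000011(✓)  000101(✓)  000110(✓)  000111(✓)  010000(✓)  010011(✓)  010111(✓)  011000(✓)  011010(✓)  011111(✓)  100010(✓)  100110(✓)  100111(✓)  101001(✓)  101010(✓)  101100(✓)  110000(✓)  110010(✓)  110011(✓)  110110(✓)  111001(✓)  111100(✓)  111101(✓)
size-2^1 implicants → -00110(✓)  -00111(✓)  -10000  -10011  0-0011(✓)  0-0111(✓)  000-11(✓)  0001-1  00011-(✓)  01-000  01-111  010-11(✓)  0110-0  1-0010(✓)  1-0110(✓)  1-1001  1-1100  10-010  100-10(✓)  10011-(✓)  110-10(✓)  1100-0  11001-  111-01  11110-
size-2^2 implicants → -0011-  0-0-11  1-0-10
Unchecked terms (primes): -0011-, -10000, -10011, 0-0-11, 0001-1, 01-000, 01-111, 0110-0, 1-0-10, 1-1001, 1-1100, 10-010, 1100-0, 11001-, 111-01, 11110-
Minterm coverage:
  m3 ⊆ 0-0-11 [E]
  m6 ⊆ -0011- [E]
  m7 ⊆ -0011-,0-0-11,0001-1
  m16 ⊆ -10000,01-000
  m19 ⊆ -10011,0-0-11
  m24 ⊆ 01-000,0110-0
  m31 ⊆ 01-111 [E]
  m34 ⊆ 1-0-10,10-010
  m38 ⊆ -0011-,1-0-10
  m39 ⊆ -0011- [E]
  m41 ⊆ 1-1001 [E]
  m42 ⊆ 10-010 [E]
  m44 ⊆ 1-1100 [E]
  m48 ⊆ -10000,1100-0
  m50 ⊆ 1-0-10,1100-0,11001-
  m51 ⊆ -10011,11001-
  m54 ⊆ 1-0-10 [E]
  m57 ⊆ 1-1001,111-01
  m61 ⊆ 111-01,11110-
E = {-0011-, 0-0-11, 01-111, 1-0-10, 1-1001, 1-1100, 10-010}

7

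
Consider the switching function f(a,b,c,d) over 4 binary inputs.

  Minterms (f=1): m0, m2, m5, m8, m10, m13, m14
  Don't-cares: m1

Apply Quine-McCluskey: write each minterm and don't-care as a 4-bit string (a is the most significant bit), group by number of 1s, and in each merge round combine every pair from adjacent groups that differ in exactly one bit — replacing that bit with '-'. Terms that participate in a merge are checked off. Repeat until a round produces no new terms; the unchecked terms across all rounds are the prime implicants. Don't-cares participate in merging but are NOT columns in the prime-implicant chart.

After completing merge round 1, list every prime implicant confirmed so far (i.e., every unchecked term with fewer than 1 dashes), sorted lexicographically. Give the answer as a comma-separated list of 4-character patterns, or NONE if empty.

Round 0: 0000✓ 0001✓ 0010✓ 0101✓ 1000✓ 1010✓ 1101✓ 1110✓
Round 1: -000✓ -010✓ -101 0-01 00-0✓ 000- 1-10 10-0✓
Round 2: -0-0
PIs = {-0-0, -101, 0-01, 000-, 1-10}

NONE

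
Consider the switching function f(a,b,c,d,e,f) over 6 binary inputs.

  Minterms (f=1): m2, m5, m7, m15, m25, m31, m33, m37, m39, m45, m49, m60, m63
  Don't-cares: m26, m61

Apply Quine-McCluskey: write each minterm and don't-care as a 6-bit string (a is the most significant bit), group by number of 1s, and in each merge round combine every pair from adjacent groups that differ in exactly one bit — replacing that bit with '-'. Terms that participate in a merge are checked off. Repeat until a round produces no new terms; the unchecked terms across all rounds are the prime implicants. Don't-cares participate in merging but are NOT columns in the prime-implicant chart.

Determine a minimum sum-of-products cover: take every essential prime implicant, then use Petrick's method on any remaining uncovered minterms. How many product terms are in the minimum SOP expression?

8

[col 0] 000010, 000101*, 000111*, 001111*, 011001, 011010, 011111*, 100001*, 100101*, 100111*, 101101*, 110001*, 111100*, 111101*, 111111*
[col 1] -00101*, -00111*, -11111, 0-1111, 00-111, 0001-1*, 1-0001, 1-1101, 10-101, 100-01, 1001-1*, 1111-1, 11110-
[col 2] -001-1
Prime implicants: -001-1, -11111, 0-1111, 00-111, 000010, 011001, 011010, 1-0001, 1-1101, 10-101, 100-01, 1111-1, 11110-
PI chart (minterm → PIs covering it):
  2 | 000010  (sole → essential)
  5 | -001-1  (sole → essential)
  7 | -001-1,00-111
  15 | 0-1111,00-111
  25 | 011001  (sole → essential)
  31 | -11111,0-1111
  33 | 1-0001,100-01
  37 | -001-1,10-101,100-01
  39 | -001-1  (sole → essential)
  45 | 1-1101,10-101
  49 | 1-0001  (sole → essential)
  60 | 11110-  (sole → essential)
  63 | -11111,1111-1
Essential prime implicants: -001-1, 000010, 011001, 1-0001, 11110-
Petrick residual → -11111, 0-1111, 1-1101
Minimum SOP uses 8 PIs: b'c'df + bcdef + a'cdef + a'b'c'd'ef' + a'bcd'e'f + ac'd'e'f + acde'f + abcde'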